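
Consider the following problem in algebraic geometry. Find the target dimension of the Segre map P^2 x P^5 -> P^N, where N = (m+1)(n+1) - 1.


The Segre embedding maps P^m x P^n into P^N via
all products of coordinates from each factor.
N = (m+1)(n+1) - 1
N = (2+1)(5+1) - 1
N = 3*6 - 1
N = 18 - 1 = 17

17


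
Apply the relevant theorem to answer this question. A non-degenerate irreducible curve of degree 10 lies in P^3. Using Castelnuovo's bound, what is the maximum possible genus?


Castelnuovo's bound: write d - 1 = m(r-1) + epsilon with 0 <= epsilon < r-1.
d - 1 = 10 - 1 = 9
r - 1 = 3 - 1 = 2
9 = 4*2 + 1, so m = 4, epsilon = 1
pi(d, r) = m(m-1)(r-1)/2 + m*epsilon
= 4*3*2/2 + 4*1
= 24/2 + 4
= 12 + 4 = 16

16


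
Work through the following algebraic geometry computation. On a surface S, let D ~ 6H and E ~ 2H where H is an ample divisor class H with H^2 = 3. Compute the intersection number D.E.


Using bilinearity of the intersection pairing on a surface S:
(aH).(bH) = ab * (H.H)
We have H^2 = 3.
D.E = (6H).(2H) = 6*2*3
= 12*3
= 36

36


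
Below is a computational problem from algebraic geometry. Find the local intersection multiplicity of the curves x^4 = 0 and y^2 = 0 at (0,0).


The intersection multiplicity of V(x^a) and V(y^b) at the origin is:
I(O; V(x^4), V(y^2)) = dim_k(k[x,y]/(x^4, y^2))
A basis for k[x,y]/(x^4, y^2) is the set of monomials x^i * y^j
where 0 <= i < 4 and 0 <= j < 2.
The number of such monomials is 4 * 2 = 8

8


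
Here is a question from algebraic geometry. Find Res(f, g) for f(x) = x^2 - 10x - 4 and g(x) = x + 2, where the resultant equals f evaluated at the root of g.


For Res(f, x - c), we evaluate f at x = c.
f(-2) = (-2)^2 - 10*(-2) - 4
= 4 + 20 - 4
= 24 - 4 = 20
Res(f, g) = 20

20


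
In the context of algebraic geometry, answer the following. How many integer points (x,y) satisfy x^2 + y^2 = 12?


Systematically check integer values of x where x^2 <= 12.
For each valid x, check if 12 - x^2 is a perfect square.
Total integer solutions found: 0

0


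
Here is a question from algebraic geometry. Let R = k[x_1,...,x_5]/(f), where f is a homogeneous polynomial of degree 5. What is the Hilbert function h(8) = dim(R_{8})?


For R = k[x_1,...,x_n]/(f) with f homogeneous of degree e:
The Hilbert series is (1 - t^e)/(1 - t)^n.
So h(d) = C(d+n-1, n-1) - C(d-e+n-1, n-1) for d >= e.
With n=5, e=5, d=8:
C(8+5-1, 5-1) = C(12, 4) = 495
C(8-5+5-1, 5-1) = C(7, 4) = 35
h(8) = 495 - 35 = 460

460


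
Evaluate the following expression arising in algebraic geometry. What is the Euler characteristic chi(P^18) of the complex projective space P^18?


The complex projective space P^18 has one cell in each even real dimension 0, 2, ..., 36.
The cohomology groups are H^{2k}(P^18) = Z for k = 0,...,18, and 0 otherwise.
Euler characteristic = sum of Betti numbers = 1 per even-dimensional cohomology group.
chi(P^18) = 18 + 1 = 19

19


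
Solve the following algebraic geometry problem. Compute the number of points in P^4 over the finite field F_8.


P^4(F_8) has (q^(n+1) - 1)/(q - 1) points.
= 8^4 + 8^3 + 8^2 + 8^1 + 8^0
= 4096 + 512 + 64 + 8 + 1
= 4681

4681


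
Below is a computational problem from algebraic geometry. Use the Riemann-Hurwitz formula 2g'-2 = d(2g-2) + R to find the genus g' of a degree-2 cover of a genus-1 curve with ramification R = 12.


Riemann-Hurwitz formula: 2g' - 2 = d(2g - 2) + R
Given: d = 2, g = 1, R = 12
2g' - 2 = 2*(2*1 - 2) + 12
2g' - 2 = 2*0 + 12
2g' - 2 = 0 + 12 = 12
2g' = 14
g' = 7

7


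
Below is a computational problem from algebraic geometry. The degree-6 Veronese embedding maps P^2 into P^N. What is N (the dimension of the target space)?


The Veronese embedding v_d: P^n -> P^N maps each point to all
degree-d monomials in n+1 homogeneous coordinates.
N = C(n+d, d) - 1
N = C(2+6, 6) - 1
N = C(8, 6) - 1
C(8, 6) = 28
N = 28 - 1 = 27

27


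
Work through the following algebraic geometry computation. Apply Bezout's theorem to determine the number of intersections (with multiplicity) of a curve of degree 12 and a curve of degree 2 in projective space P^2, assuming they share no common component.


Bezout's theorem states the intersection count equals the product of degrees.
Intersection count = 12 * 2 = 24

24


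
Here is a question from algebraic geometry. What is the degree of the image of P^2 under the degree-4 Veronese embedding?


The Veronese variety v_4(P^2) has degree d^r.
d^r = 4^2 = 16

16


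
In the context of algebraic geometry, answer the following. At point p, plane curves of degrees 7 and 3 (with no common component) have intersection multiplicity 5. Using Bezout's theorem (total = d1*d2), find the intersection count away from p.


By Bezout's theorem, the total intersection number is d1 * d2.
Total = 7 * 3 = 21
Intersection multiplicity at p = 5
Remaining intersections = 21 - 5 = 16

16


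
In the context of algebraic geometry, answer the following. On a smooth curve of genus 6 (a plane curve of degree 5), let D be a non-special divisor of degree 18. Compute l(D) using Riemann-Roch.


First, compute the genus of a smooth plane curve of degree 5:
g = (d-1)(d-2)/2 = (5-1)(5-2)/2 = 6
For a non-special divisor D (i.e., h^1(D) = 0), Riemann-Roch gives:
l(D) = deg(D) - g + 1
Since deg(D) = 18 >= 2g - 1 = 11, D is non-special.
l(D) = 18 - 6 + 1 = 13

13


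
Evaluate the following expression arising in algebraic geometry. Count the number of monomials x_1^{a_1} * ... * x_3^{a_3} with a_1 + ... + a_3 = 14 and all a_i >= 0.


The number of degree-14 monomials in 3 variables is C(d+n-1, n-1).
= C(14+3-1, 3-1) = C(16, 2)
= 120

120


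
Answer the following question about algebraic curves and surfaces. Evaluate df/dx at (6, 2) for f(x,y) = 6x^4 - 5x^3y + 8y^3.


df/dx = 4*6*x^3 + 3*(-5)*x^2*y
At (6,2): 4*6*6^3 + 3*(-5)*6^2*2
= 5184 - 1080
= 4104

4104


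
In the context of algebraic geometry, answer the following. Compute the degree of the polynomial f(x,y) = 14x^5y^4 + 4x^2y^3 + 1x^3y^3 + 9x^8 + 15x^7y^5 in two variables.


Examine each term for its total degree (sum of exponents).
  Term '14x^5y^4' has total degree 5+4 = 9.
  Term '4x^2y^3' has total degree 2+3 = 5.
  Term '1x^3y^3' has total degree 3+3 = 6.
  Term '9x^8' has total degree 8+0 = 8.
  Term '15x^7y^5' has total degree 7+5 = 12.
The maximum total degree among all terms is 12.

12


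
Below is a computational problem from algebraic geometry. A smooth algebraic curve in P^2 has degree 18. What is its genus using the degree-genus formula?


Using the genus formula for smooth plane curves:
g = (d-1)(d-2)/2
g = (18-1)(18-2)/2
g = 17*16/2
g = 272/2 = 136

136


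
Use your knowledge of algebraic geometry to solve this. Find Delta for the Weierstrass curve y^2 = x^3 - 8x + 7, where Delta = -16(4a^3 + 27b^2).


Compute each component:
4a^3 = 4*(-8)^3 = 4*(-512) = -2048
27b^2 = 27*7^2 = 27*49 = 1323
4a^3 + 27b^2 = -2048 + 1323 = -725
Delta = -16*(-725) = 11600

11600


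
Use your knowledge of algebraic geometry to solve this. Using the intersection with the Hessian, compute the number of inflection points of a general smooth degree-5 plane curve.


For a general smooth plane curve C of degree d, the inflection points are
the intersection of C with its Hessian curve, which has degree 3(d-2).
By Bezout, the total intersection number is d * 3(d-2) = 5 * 9 = 45.
For a general curve every flex is ordinary, so each contributes
multiplicity 1 to C·Hess(C), and the number of distinct inflection
points is 3d(d-2).
Inflection points = 3*5*(5-2) = 3*5*3 = 45

45


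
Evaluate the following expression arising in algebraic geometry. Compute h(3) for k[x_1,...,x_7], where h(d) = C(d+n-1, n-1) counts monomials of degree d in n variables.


The Hilbert function for the polynomial ring in 7 variables is:
h(d) = C(d+n-1, n-1)
h(3) = C(3+7-1, 7-1) = C(9, 6)
= 9! / (6! * 3!)
= 84

84


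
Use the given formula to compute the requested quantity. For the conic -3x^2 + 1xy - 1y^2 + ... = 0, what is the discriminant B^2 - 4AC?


The discriminant of a conic Ax^2 + Bxy + Cy^2 + ... = 0 is B^2 - 4AC.
B^2 = 1^2 = 1
4AC = 4*(-3)*(-1) = 12
Discriminant = 1 - 12 = -11

-11


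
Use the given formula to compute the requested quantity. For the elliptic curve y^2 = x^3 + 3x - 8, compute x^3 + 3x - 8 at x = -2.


Compute x^3 + 3x - 8 at x = -2:
x^3 = (-2)^3 = -8
3*x = 3*(-2) = -6
Sum: -8 - 6 - 8 = -22

-22


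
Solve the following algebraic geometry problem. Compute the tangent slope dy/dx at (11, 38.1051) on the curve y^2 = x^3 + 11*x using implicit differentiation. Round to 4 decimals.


Using implicit differentiation of y^2 = x^3 + 11*x:
2y * dy/dx = 3x^2 + 11
dy/dx = (3x^2 + 11)/(2y)
Numerator: 3*11^2 + 11 = 374
Denominator: 2*38.1051 = 76.2102
dy/dx = 374/76.2102 = 4.9075

4.9075


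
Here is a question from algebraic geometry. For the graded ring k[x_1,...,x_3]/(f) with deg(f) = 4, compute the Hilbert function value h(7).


For R = k[x_1,...,x_n]/(f) with f homogeneous of degree e:
The Hilbert series is (1 - t^e)/(1 - t)^n.
So h(d) = C(d+n-1, n-1) - C(d-e+n-1, n-1) for d >= e.
With n=3, e=4, d=7:
C(7+3-1, 3-1) = C(9, 2) = 36
C(7-4+3-1, 3-1) = C(5, 2) = 10
h(7) = 36 - 10 = 26

26


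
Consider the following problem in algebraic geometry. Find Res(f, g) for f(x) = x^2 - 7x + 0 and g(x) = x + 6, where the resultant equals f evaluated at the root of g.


For Res(f, x - c), we evaluate f at x = c.
f(-6) = (-6)^2 - 7*(-6) + 0
= 36 + 42 + 0
= 78 + 0 = 78
Res(f, g) = 78

78


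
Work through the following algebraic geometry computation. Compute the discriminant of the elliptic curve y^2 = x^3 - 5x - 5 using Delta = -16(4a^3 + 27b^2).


Compute each component:
4a^3 = 4*(-5)^3 = 4*(-125) = -500
27b^2 = 27*(-5)^2 = 27*25 = 675
4a^3 + 27b^2 = -500 + 675 = 175
Delta = -16*175 = -2800

-2800


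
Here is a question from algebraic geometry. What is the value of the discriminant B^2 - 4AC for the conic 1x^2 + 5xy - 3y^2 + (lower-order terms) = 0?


The discriminant of a conic Ax^2 + Bxy + Cy^2 + ... = 0 is B^2 - 4AC.
B^2 = 5^2 = 25
4AC = 4*1*(-3) = -12
Discriminant = 25 + 12 = 37

37


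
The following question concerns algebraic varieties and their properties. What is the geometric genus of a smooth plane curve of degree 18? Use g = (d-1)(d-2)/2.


Using the genus formula for smooth plane curves:
g = (d-1)(d-2)/2
g = (18-1)(18-2)/2
g = 17*16/2
g = 272/2 = 136

136


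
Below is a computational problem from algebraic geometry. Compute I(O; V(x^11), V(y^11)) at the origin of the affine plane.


The intersection multiplicity of V(x^a) and V(y^b) at the origin is:
I(O; V(x^11), V(y^11)) = dim_k(k[x,y]/(x^11, y^11))
A basis for k[x,y]/(x^11, y^11) is the set of monomials x^i * y^j
where 0 <= i < 11 and 0 <= j < 11.
The number of such monomials is 11 * 11 = 121

121


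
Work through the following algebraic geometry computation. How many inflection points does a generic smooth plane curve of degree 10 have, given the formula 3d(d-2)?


For a general smooth plane curve C of degree d, the inflection points are
the intersection of C with its Hessian curve, which has degree 3(d-2).
By Bezout, the total intersection number is d * 3(d-2) = 10 * 24 = 240.
For a general curve every flex is ordinary, so each contributes
multiplicity 1 to C·Hess(C), and the number of distinct inflection
points is 3d(d-2).
Inflection points = 3*10*(10-2) = 3*10*8 = 240

240


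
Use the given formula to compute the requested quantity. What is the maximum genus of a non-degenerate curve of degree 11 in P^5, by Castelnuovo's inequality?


Castelnuovo's bound: write d - 1 = m(r-1) + epsilon with 0 <= epsilon < r-1.
d - 1 = 11 - 1 = 10
r - 1 = 5 - 1 = 4
10 = 2*4 + 2, so m = 2, epsilon = 2
pi(d, r) = m(m-1)(r-1)/2 + m*epsilon
= 2*1*4/2 + 2*2
= 8/2 + 4
= 4 + 4 = 8

8


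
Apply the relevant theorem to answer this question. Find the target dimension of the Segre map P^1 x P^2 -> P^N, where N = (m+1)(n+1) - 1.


The Segre embedding maps P^m x P^n into P^N via
all products of coordinates from each factor.
N = (m+1)(n+1) - 1
N = (1+1)(2+1) - 1
N = 2*3 - 1
N = 6 - 1 = 5

5


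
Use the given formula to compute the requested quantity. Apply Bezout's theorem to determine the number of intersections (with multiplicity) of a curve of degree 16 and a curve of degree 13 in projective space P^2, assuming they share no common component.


Bezout's theorem states the intersection count equals the product of degrees.
Intersection count = 16 * 13 = 208

208


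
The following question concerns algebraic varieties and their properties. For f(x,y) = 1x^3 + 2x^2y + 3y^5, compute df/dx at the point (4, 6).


df/dx = 3*1*x^2 + 2*2*x^1*y
At (4,6): 3*1*4^2 + 2*2*4^1*6
= 48 + 96
= 144

144


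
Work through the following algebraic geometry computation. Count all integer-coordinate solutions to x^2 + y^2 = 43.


Systematically check integer values of x where x^2 <= 43.
For each valid x, check if 43 - x^2 is a perfect square.
Total integer solutions found: 0

0


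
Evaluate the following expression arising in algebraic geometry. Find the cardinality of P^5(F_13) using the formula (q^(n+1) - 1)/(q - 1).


P^5(F_13) has (q^(n+1) - 1)/(q - 1) points.
= 13^5 + 13^4 + 13^3 + 13^2 + 13^1 + 13^0
= 371293 + 28561 + 2197 + 169 + 13 + 1
= 402234

402234


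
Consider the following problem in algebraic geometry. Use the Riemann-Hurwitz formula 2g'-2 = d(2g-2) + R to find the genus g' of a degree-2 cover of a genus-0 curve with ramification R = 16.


Riemann-Hurwitz formula: 2g' - 2 = d(2g - 2) + R
Given: d = 2, g = 0, R = 16
2g' - 2 = 2*(2*0 - 2) + 16
2g' - 2 = 2*(-2) + 16
2g' - 2 = -4 + 16 = 12
2g' = 14
g' = 7

7


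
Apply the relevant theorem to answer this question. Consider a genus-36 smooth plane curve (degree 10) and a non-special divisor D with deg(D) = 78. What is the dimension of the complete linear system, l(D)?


First, compute the genus of a smooth plane curve of degree 10:
g = (d-1)(d-2)/2 = (10-1)(10-2)/2 = 36
For a non-special divisor D (i.e., h^1(D) = 0), Riemann-Roch gives:
l(D) = deg(D) - g + 1
Since deg(D) = 78 >= 2g - 1 = 71, D is non-special.
l(D) = 78 - 36 + 1 = 43

43


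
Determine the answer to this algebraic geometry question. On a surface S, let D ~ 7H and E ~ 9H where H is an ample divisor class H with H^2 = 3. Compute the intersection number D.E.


Using bilinearity of the intersection pairing on a surface S:
(aH).(bH) = ab * (H.H)
We have H^2 = 3.
D.E = (7H).(9H) = 7*9*3
= 63*3
= 189

189


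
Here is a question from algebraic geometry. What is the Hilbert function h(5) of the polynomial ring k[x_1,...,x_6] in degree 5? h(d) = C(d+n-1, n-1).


The Hilbert function for the polynomial ring in 6 variables is:
h(d) = C(d+n-1, n-1)
h(5) = C(5+6-1, 6-1) = C(10, 5)
= 10! / (5! * 5!)
= 252

252


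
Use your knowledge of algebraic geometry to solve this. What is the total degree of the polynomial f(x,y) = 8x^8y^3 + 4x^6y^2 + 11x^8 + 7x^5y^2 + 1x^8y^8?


Examine each term for its total degree (sum of exponents).
  Term '8x^8y^3' has total degree 8+3 = 11.
  Term '4x^6y^2' has total degree 6+2 = 8.
  Term '11x^8' has total degree 8+0 = 8.
  Term '7x^5y^2' has total degree 5+2 = 7.
  Term '1x^8y^8' has total degree 8+8 = 16.
The maximum total degree among all terms is 16.

16


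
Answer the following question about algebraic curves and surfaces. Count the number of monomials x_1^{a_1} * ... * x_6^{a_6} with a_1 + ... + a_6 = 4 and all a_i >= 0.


The number of degree-4 monomials in 6 variables is C(d+n-1, n-1).
= C(4+6-1, 6-1) = C(9, 5)
= 126

126


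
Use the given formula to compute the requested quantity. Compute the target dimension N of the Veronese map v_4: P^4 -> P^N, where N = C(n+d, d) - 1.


The Veronese embedding v_d: P^n -> P^N maps each point to all
degree-d monomials in n+1 homogeneous coordinates.
N = C(n+d, d) - 1
N = C(4+4, 4) - 1
N = C(8, 4) - 1
C(8, 4) = 70
N = 70 - 1 = 69

69


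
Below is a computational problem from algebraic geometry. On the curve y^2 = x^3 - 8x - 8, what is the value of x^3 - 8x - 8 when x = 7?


Compute x^3 - 8x - 8 at x = 7:
x^3 = 7^3 = 343
(-8)*x = (-8)*7 = -56
Sum: 343 - 56 - 8 = 279

279


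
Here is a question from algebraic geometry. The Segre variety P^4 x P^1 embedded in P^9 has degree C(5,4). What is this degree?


The degree of the Segre variety P^4 x P^1 is C(m+n, m).
= C(5, 4)
= 5

5


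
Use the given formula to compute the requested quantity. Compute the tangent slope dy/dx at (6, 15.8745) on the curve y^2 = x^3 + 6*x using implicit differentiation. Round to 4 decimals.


Using implicit differentiation of y^2 = x^3 + 6*x:
2y * dy/dx = 3x^2 + 6
dy/dx = (3x^2 + 6)/(2y)
Numerator: 3*6^2 + 6 = 114
Denominator: 2*15.8745 = 31.749
dy/dx = 114/31.749 = 3.5907

3.5907


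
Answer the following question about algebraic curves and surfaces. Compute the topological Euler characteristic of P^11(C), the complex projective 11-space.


The complex projective space P^11 has one cell in each even real dimension 0, 2, ..., 22.
The cohomology groups are H^{2k}(P^11) = Z for k = 0,...,11, and 0 otherwise.
Euler characteristic = sum of Betti numbers = 1 per even-dimensional cohomology group.
chi(P^11) = 11 + 1 = 12

12


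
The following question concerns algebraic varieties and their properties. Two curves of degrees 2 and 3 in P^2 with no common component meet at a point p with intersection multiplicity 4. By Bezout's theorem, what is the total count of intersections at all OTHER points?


By Bezout's theorem, the total intersection number is d1 * d2.
Total = 2 * 3 = 6
Intersection multiplicity at p = 4
Remaining intersections = 6 - 4 = 2

2


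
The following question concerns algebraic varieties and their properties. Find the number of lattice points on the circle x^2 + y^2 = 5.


Systematically check integer values of x where x^2 <= 5.
For each valid x, check if 5 - x^2 is a perfect square.
x=1: 5 - 1 = 4, sqrt = 2 (valid)
x=2: 5 - 4 = 1, sqrt = 1 (valid)
Total integer solutions found: 8

8


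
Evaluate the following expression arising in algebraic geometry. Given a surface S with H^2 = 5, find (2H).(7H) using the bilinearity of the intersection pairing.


Using bilinearity of the intersection pairing on a surface S:
(aH).(bH) = ab * (H.H)
We have H^2 = 5.
D.E = (2H).(7H) = 2*7*5
= 14*5
= 70

70


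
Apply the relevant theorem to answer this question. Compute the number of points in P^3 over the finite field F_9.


P^3(F_9) has (q^(n+1) - 1)/(q - 1) points.
= 9^3 + 9^2 + 9^1 + 9^0
= 729 + 81 + 9 + 1
= 820

820


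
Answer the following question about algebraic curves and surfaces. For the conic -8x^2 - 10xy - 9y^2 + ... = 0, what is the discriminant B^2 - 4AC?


The discriminant of a conic Ax^2 + Bxy + Cy^2 + ... = 0 is B^2 - 4AC.
B^2 = (-10)^2 = 100
4AC = 4*(-8)*(-9) = 288
Discriminant = 100 - 288 = -188

-188


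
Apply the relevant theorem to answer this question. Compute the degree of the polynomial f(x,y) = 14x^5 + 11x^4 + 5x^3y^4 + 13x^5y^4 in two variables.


Examine each term for its total degree (sum of exponents).
  Term '14x^5' has total degree 5+0 = 5.
  Term '11x^4' has total degree 4+0 = 4.
  Term '5x^3y^4' has total degree 3+4 = 7.
  Term '13x^5y^4' has total degree 5+4 = 9.
The maximum total degree among all terms is 9.

9


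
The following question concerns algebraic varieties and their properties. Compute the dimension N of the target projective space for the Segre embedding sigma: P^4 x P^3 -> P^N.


The Segre embedding maps P^m x P^n into P^N via
all products of coordinates from each factor.
N = (m+1)(n+1) - 1
N = (4+1)(3+1) - 1
N = 5*4 - 1
N = 20 - 1 = 19

19


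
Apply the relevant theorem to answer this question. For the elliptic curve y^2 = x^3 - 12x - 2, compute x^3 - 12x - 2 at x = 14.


Compute x^3 - 12x - 2 at x = 14:
x^3 = 14^3 = 2744
(-12)*x = (-12)*14 = -168
Sum: 2744 - 168 - 2 = 2574

2574


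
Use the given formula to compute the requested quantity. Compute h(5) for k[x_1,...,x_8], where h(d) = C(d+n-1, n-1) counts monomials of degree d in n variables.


The Hilbert function for the polynomial ring in 8 variables is:
h(d) = C(d+n-1, n-1)
h(5) = C(5+8-1, 8-1) = C(12, 7)
= 12! / (7! * 5!)
= 792

792


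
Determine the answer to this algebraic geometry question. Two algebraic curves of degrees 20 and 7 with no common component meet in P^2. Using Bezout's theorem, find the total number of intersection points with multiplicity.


Bezout's theorem states the intersection count equals the product of degrees.
Intersection count = 20 * 7 = 140

140


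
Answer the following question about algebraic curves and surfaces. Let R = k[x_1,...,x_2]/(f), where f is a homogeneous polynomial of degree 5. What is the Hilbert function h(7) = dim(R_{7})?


For R = k[x_1,...,x_n]/(f) with f homogeneous of degree e:
The Hilbert series is (1 - t^e)/(1 - t)^n.
So h(d) = C(d+n-1, n-1) - C(d-e+n-1, n-1) for d >= e.
With n=2, e=5, d=7:
C(7+2-1, 2-1) = C(8, 1) = 8
C(7-5+2-1, 2-1) = C(3, 1) = 3
h(7) = 8 - 3 = 5

5


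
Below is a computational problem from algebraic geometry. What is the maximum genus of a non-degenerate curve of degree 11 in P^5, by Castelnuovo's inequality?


Castelnuovo's bound: write d - 1 = m(r-1) + epsilon with 0 <= epsilon < r-1.
d - 1 = 11 - 1 = 10
r - 1 = 5 - 1 = 4
10 = 2*4 + 2, so m = 2, epsilon = 2
pi(d, r) = m(m-1)(r-1)/2 + m*epsilon
= 2*1*4/2 + 2*2
= 8/2 + 4
= 4 + 4 = 8

8


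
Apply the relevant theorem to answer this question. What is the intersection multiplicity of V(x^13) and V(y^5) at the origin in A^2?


The intersection multiplicity of V(x^a) and V(y^b) at the origin is:
I(O; V(x^13), V(y^5)) = dim_k(k[x,y]/(x^13, y^5))
A basis for k[x,y]/(x^13, y^5) is the set of monomials x^i * y^j
where 0 <= i < 13 and 0 <= j < 5.
The number of such monomials is 13 * 5 = 65

65


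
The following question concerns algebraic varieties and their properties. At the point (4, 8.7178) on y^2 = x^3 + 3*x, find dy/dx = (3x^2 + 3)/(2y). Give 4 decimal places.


Using implicit differentiation of y^2 = x^3 + 3*x:
2y * dy/dx = 3x^2 + 3
dy/dx = (3x^2 + 3)/(2y)
Numerator: 3*4^2 + 3 = 51
Denominator: 2*8.7178 = 17.4356
dy/dx = 51/17.4356 = 2.9250

2.9250


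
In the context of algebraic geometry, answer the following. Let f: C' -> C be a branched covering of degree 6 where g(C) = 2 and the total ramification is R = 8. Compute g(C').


Riemann-Hurwitz formula: 2g' - 2 = d(2g - 2) + R
Given: d = 6, g = 2, R = 8
2g' - 2 = 6*(2*2 - 2) + 8
2g' - 2 = 6*2 + 8
2g' - 2 = 12 + 8 = 20
2g' = 22
g' = 11

11


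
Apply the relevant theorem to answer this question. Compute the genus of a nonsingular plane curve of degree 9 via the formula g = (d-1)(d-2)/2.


Using the genus formula for smooth plane curves:
g = (d-1)(d-2)/2
g = (9-1)(9-2)/2
g = 8*7/2
g = 56/2 = 28

28


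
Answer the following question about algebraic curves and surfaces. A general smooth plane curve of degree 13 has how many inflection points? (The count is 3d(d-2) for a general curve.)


For a general smooth plane curve C of degree d, the inflection points are
the intersection of C with its Hessian curve, which has degree 3(d-2).
By Bezout, the total intersection number is d * 3(d-2) = 13 * 33 = 429.
For a general curve every flex is ordinary, so each contributes
multiplicity 1 to C·Hess(C), and the number of distinct inflection
points is 3d(d-2).
Inflection points = 3*13*(13-2) = 3*13*11 = 429

429


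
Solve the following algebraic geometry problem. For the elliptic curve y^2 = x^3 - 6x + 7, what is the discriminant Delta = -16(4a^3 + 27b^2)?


Compute each component:
4a^3 = 4*(-6)^3 = 4*(-216) = -864
27b^2 = 27*7^2 = 27*49 = 1323
4a^3 + 27b^2 = -864 + 1323 = 459
Delta = -16*459 = -7344

-7344


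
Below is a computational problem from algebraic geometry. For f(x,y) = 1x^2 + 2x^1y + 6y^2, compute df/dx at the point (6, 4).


df/dx = 2*1*x^1 + 1*2*x^0*y
At (6,4): 2*1*6^1 + 1*2*6^0*4
= 12 + 8
= 20

20


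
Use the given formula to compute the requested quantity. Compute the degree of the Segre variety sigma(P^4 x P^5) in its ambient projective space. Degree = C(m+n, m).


The degree of the Segre variety P^4 x P^5 is C(m+n, m).
= C(9, 4)
= 126

126


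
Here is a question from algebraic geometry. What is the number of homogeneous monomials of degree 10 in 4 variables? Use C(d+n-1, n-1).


The number of degree-10 monomials in 4 variables is C(d+n-1, n-1).
= C(10+4-1, 4-1) = C(13, 3)
= 286

286


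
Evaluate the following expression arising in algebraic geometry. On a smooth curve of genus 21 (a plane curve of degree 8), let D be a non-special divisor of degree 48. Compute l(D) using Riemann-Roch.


First, compute the genus of a smooth plane curve of degree 8:
g = (d-1)(d-2)/2 = (8-1)(8-2)/2 = 21
For a non-special divisor D (i.e., h^1(D) = 0), Riemann-Roch gives:
l(D) = deg(D) - g + 1
Since deg(D) = 48 >= 2g - 1 = 41, D is non-special.
l(D) = 48 - 21 + 1 = 28

28


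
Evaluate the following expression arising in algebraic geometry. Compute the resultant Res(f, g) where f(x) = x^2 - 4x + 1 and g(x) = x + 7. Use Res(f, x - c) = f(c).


For Res(f, x - c), we evaluate f at x = c.
f(-7) = (-7)^2 - 4*(-7) + 1
= 49 + 28 + 1
= 77 + 1 = 78
Res(f, g) = 78

78


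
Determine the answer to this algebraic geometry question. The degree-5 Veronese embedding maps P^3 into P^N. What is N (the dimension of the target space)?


The Veronese embedding v_d: P^n -> P^N maps each point to all
degree-d monomials in n+1 homogeneous coordinates.
N = C(n+d, d) - 1
N = C(3+5, 5) - 1
N = C(8, 5) - 1
C(8, 5) = 56
N = 56 - 1 = 55

55


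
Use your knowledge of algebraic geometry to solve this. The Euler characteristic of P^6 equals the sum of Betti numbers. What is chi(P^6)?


The complex projective space P^6 has one cell in each even real dimension 0, 2, ..., 12.
The cohomology groups are H^{2k}(P^6) = Z for k = 0,...,6, and 0 otherwise.
Euler characteristic = sum of Betti numbers = 1 per even-dimensional cohomology group.
chi(P^6) = 6 + 1 = 7

7


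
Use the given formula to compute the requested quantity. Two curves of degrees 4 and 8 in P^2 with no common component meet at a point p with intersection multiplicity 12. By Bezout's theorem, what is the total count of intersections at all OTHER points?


By Bezout's theorem, the total intersection number is d1 * d2.
Total = 4 * 8 = 32
Intersection multiplicity at p = 12
Remaining intersections = 32 - 12 = 20

20


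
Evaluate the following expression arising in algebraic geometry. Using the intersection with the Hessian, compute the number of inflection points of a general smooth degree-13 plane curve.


For a general smooth plane curve C of degree d, the inflection points are
the intersection of C with its Hessian curve, which has degree 3(d-2).
By Bezout, the total intersection number is d * 3(d-2) = 13 * 33 = 429.
For a general curve every flex is ordinary, so each contributes
multiplicity 1 to C·Hess(C), and the number of distinct inflection
points is 3d(d-2).
Inflection points = 3*13*(13-2) = 3*13*11 = 429

429


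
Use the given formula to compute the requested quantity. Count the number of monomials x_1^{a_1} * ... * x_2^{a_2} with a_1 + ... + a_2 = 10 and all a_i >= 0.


The number of degree-10 monomials in 2 variables is C(d+n-1, n-1).
= C(10+2-1, 2-1) = C(11, 1)
= 11

11


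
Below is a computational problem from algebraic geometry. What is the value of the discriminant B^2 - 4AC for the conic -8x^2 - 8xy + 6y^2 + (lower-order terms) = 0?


The discriminant of a conic Ax^2 + Bxy + Cy^2 + ... = 0 is B^2 - 4AC.
B^2 = (-8)^2 = 64
4AC = 4*(-8)*6 = -192
Discriminant = 64 + 192 = 256

256


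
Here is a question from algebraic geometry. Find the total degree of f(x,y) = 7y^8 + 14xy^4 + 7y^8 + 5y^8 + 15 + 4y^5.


Examine each term for its total degree (sum of exponents).
  Term '7y^8' has total degree 0+8 = 8.
  Term '14xy^4' has total degree 1+4 = 5.
  Term '7y^8' has total degree 0+8 = 8.
  Term '5y^8' has total degree 0+8 = 8.
  Term '15' has total degree 0+0 = 0.
  Term '4y^5' has total degree 0+5 = 5.
The maximum total degree among all terms is 8.

8


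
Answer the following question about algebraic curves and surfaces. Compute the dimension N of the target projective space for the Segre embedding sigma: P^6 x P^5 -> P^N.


The Segre embedding maps P^m x P^n into P^N via
all products of coordinates from each factor.
N = (m+1)(n+1) - 1
N = (6+1)(5+1) - 1
N = 7*6 - 1
N = 42 - 1 = 41

41


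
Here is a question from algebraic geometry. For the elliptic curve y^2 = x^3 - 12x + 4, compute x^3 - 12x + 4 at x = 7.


Compute x^3 - 12x + 4 at x = 7:
x^3 = 7^3 = 343
(-12)*x = (-12)*7 = -84
Sum: 343 - 84 + 4 = 263

263


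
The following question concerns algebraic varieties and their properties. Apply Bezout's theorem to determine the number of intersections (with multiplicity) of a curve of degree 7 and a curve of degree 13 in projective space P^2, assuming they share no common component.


Bezout's theorem states the intersection count equals the product of degrees.
Intersection count = 7 * 13 = 91

91


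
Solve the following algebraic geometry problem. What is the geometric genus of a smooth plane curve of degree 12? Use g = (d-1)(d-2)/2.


Using the genus formula for smooth plane curves:
g = (d-1)(d-2)/2
g = (12-1)(12-2)/2
g = 11*10/2
g = 110/2 = 55

55


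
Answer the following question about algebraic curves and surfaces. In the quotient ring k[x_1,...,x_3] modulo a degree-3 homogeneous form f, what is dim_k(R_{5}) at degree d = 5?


For R = k[x_1,...,x_n]/(f) with f homogeneous of degree e:
The Hilbert series is (1 - t^e)/(1 - t)^n.
So h(d) = C(d+n-1, n-1) - C(d-e+n-1, n-1) for d >= e.
With n=3, e=3, d=5:
C(5+3-1, 3-1) = C(7, 2) = 21
C(5-3+3-1, 3-1) = C(4, 2) = 6
h(5) = 21 - 6 = 15

15


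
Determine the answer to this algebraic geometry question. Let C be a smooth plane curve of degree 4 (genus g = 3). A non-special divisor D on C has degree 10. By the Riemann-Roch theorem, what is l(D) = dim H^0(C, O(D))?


First, compute the genus of a smooth plane curve of degree 4:
g = (d-1)(d-2)/2 = (4-1)(4-2)/2 = 3
For a non-special divisor D (i.e., h^1(D) = 0), Riemann-Roch gives:
l(D) = deg(D) - g + 1
Since deg(D) = 10 >= 2g - 1 = 5, D is non-special.
l(D) = 10 - 3 + 1 = 8

8


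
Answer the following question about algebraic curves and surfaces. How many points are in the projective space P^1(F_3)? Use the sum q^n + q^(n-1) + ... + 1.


P^1(F_3) has (q^(n+1) - 1)/(q - 1) points.
= 3^1 + 3^0
= 3 + 1
= 4

4


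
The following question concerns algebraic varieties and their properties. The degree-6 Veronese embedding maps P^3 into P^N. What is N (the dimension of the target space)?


The Veronese embedding v_d: P^n -> P^N maps each point to all
degree-d monomials in n+1 homogeneous coordinates.
N = C(n+d, d) - 1
N = C(3+6, 6) - 1
N = C(9, 6) - 1
C(9, 6) = 84
N = 84 - 1 = 83

83


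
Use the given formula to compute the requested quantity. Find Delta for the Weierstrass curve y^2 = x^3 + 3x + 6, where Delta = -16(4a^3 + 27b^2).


Compute each component:
4a^3 = 4*3^3 = 4*27 = 108
27b^2 = 27*6^2 = 27*36 = 972
4a^3 + 27b^2 = 108 + 972 = 1080
Delta = -16*1080 = -17280

-17280


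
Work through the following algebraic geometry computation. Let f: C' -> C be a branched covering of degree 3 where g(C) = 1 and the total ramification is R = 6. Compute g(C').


Riemann-Hurwitz formula: 2g' - 2 = d(2g - 2) + R
Given: d = 3, g = 1, R = 6
2g' - 2 = 3*(2*1 - 2) + 6
2g' - 2 = 3*0 + 6
2g' - 2 = 0 + 6 = 6
2g' = 8
g' = 4

4


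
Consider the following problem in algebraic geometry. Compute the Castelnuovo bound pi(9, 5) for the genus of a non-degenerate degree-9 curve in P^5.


Castelnuovo's bound: write d - 1 = m(r-1) + epsilon with 0 <= epsilon < r-1.
d - 1 = 9 - 1 = 8
r - 1 = 5 - 1 = 4
8 = 2*4 + 0, so m = 2, epsilon = 0
pi(d, r) = m(m-1)(r-1)/2 + m*epsilon
= 2*1*4/2 + 2*0
= 8/2 + 0
= 4 + 0 = 4

4


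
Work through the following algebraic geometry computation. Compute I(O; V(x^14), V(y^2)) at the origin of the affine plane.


The intersection multiplicity of V(x^a) and V(y^b) at the origin is:
I(O; V(x^14), V(y^2)) = dim_k(k[x,y]/(x^14, y^2))
A basis for k[x,y]/(x^14, y^2) is the set of monomials x^i * y^j
where 0 <= i < 14 and 0 <= j < 2.
The number of such monomials is 14 * 2 = 28

28


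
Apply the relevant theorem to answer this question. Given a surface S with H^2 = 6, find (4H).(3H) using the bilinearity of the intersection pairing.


Using bilinearity of the intersection pairing on a surface S:
(aH).(bH) = ab * (H.H)
We have H^2 = 6.
D.E = (4H).(3H) = 4*3*6
= 12*6
= 72

72


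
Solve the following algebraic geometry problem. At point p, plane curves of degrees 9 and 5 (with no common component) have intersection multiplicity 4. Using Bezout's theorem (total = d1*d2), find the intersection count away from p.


By Bezout's theorem, the total intersection number is d1 * d2.
Total = 9 * 5 = 45
Intersection multiplicity at p = 4
Remaining intersections = 45 - 4 = 41

41


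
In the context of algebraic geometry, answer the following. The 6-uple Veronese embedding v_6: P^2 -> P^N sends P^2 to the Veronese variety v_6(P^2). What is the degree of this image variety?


The Veronese variety v_6(P^2) has degree d^r.
d^r = 6^2 = 36

36


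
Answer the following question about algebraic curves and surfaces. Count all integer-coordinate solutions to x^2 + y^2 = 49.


Systematically check integer values of x where x^2 <= 49.
For each valid x, check if 49 - x^2 is a perfect square.
x=0: 49 - 0 = 49, sqrt = 7 (valid)
x=7: 49 - 49 = 0, sqrt = 0 (valid)
Total integer solutions found: 4

4


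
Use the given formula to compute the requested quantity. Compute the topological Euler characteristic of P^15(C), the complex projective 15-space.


The complex projective space P^15 has one cell in each even real dimension 0, 2, ..., 30.
The cohomology groups are H^{2k}(P^15) = Z for k = 0,...,15, and 0 otherwise.
Euler characteristic = sum of Betti numbers = 1 per even-dimensional cohomology group.
chi(P^15) = 15 + 1 = 16

16


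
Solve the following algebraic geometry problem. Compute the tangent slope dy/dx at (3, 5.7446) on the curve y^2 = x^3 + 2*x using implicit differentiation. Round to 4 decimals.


Using implicit differentiation of y^2 = x^3 + 2*x:
2y * dy/dx = 3x^2 + 2
dy/dx = (3x^2 + 2)/(2y)
Numerator: 3*3^2 + 2 = 29
Denominator: 2*5.7446 = 11.4892
dy/dx = 29/11.4892 = 2.5241

2.5241


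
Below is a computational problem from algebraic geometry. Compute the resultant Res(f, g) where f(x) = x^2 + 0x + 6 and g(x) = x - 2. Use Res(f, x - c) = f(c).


For Res(f, x - c), we evaluate f at x = c.
f(2) = 2^2 + 0*2 + 6
= 4 + 0 + 6
= 4 + 6 = 10
Res(f, g) = 10

10


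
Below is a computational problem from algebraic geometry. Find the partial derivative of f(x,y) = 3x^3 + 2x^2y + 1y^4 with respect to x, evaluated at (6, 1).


df/dx = 3*3*x^2 + 2*2*x^1*y
At (6,1): 3*3*6^2 + 2*2*6^1*1
= 324 + 24
= 348

348


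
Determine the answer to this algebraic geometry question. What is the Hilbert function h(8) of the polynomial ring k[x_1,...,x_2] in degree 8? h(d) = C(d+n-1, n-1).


The Hilbert function for the polynomial ring in 2 variables is:
h(d) = C(d+n-1, n-1)
h(8) = C(8+2-1, 2-1) = C(9, 1)
= 9! / (1! * 8!)
= 9

9


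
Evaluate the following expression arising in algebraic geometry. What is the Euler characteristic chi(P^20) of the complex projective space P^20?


The complex projective space P^20 has one cell in each even real dimension 0, 2, ..., 40.
The cohomology groups are H^{2k}(P^20) = Z for k = 0,...,20, and 0 otherwise.
Euler characteristic = sum of Betti numbers = 1 per even-dimensional cohomology group.
chi(P^20) = 20 + 1 = 21

21


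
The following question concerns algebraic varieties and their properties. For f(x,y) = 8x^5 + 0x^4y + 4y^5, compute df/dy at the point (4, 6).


df/dy = 0*x^4 + 5*4*y^4
At (4,6): 0*4^4 + 5*4*6^4
= 0 + 25920
= 25920

25920


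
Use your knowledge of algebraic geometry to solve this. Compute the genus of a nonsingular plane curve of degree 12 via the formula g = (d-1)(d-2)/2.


Using the genus formula for smooth plane curves:
g = (d-1)(d-2)/2
g = (12-1)(12-2)/2
g = 11*10/2
g = 110/2 = 55

55


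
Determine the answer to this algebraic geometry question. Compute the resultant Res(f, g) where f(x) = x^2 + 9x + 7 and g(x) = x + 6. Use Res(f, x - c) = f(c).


For Res(f, x - c), we evaluate f at x = c.
f(-6) = (-6)^2 + 9*(-6) + 7
= 36 - 54 + 7
= -18 + 7 = -11
Res(f, g) = -11

-11


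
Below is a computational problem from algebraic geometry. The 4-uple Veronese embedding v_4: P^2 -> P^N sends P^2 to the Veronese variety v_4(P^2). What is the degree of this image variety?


The Veronese variety v_4(P^2) has degree d^r.
d^r = 4^2 = 16

16


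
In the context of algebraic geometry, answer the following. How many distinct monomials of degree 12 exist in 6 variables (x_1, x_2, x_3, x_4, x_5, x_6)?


The number of degree-12 monomials in 6 variables is C(d+n-1, n-1).
= C(12+6-1, 6-1) = C(17, 5)
= 6188

6188


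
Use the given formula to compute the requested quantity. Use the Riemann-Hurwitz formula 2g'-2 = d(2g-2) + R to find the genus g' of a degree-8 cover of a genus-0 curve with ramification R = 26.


Riemann-Hurwitz formula: 2g' - 2 = d(2g - 2) + R
Given: d = 8, g = 0, R = 26
2g' - 2 = 8*(2*0 - 2) + 26
2g' - 2 = 8*(-2) + 26
2g' - 2 = -16 + 26 = 10
2g' = 12
g' = 6

6


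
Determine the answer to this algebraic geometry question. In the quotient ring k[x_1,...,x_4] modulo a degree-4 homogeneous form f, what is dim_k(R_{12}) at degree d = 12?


For R = k[x_1,...,x_n]/(f) with f homogeneous of degree e:
The Hilbert series is (1 - t^e)/(1 - t)^n.
So h(d) = C(d+n-1, n-1) - C(d-e+n-1, n-1) for d >= e.
With n=4, e=4, d=12:
C(12+4-1, 4-1) = C(15, 3) = 455
C(12-4+4-1, 4-1) = C(11, 3) = 165
h(12) = 455 - 165 = 290

290


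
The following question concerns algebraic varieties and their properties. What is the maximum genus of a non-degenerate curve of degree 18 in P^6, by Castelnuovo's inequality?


Castelnuovo's bound: write d - 1 = m(r-1) + epsilon with 0 <= epsilon < r-1.
d - 1 = 18 - 1 = 17
r - 1 = 6 - 1 = 5
17 = 3*5 + 2, so m = 3, epsilon = 2
pi(d, r) = m(m-1)(r-1)/2 + m*epsilon
= 3*2*5/2 + 3*2
= 30/2 + 6
= 15 + 6 = 21

21


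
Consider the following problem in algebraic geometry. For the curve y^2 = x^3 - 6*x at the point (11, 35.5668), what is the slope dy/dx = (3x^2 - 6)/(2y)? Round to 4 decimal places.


Using implicit differentiation of y^2 = x^3 - 6*x:
2y * dy/dx = 3x^2 - 6
dy/dx = (3x^2 - 6)/(2y)
Numerator: 3*11^2 - 6 = 357
Denominator: 2*35.5668 = 71.1336
dy/dx = 357/71.1336 = 5.0187

5.0187


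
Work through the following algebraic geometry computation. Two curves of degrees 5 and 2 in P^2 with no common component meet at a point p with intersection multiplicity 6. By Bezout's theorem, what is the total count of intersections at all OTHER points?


By Bezout's theorem, the total intersection number is d1 * d2.
Total = 5 * 2 = 10
Intersection multiplicity at p = 6
Remaining intersections = 10 - 6 = 4

4


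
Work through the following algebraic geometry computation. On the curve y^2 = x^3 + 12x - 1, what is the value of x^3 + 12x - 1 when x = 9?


Compute x^3 + 12x - 1 at x = 9:
x^3 = 9^3 = 729
12*x = 12*9 = 108
Sum: 729 + 108 - 1 = 836

836


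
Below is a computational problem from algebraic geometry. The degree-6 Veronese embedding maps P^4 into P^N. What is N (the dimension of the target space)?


The Veronese embedding v_d: P^n -> P^N maps each point to all
degree-d monomials in n+1 homogeneous coordinates.
N = C(n+d, d) - 1
N = C(4+6, 6) - 1
N = C(10, 6) - 1
C(10, 6) = 210
N = 210 - 1 = 209

209
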